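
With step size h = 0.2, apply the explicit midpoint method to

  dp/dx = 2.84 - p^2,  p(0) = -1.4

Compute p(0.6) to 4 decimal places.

-0.3257

Midpoint: k1 = f(x_n, p_n); k2 = f(x_n + h/2, p_n + (h/2)·k1); p_{n+1} = p_n + h·k2.
x=0.000000, p=-1.400000:
  k1 = f(0.000000, -1.400000) = 0.880000
  k2 = f(0.100000, -1.312000) = 1.118656
  p ← -1.400000 + 0.2·1.118656 = -1.176269
x=0.200000, p=-1.176269:
  k1 = f(0.200000, -1.176269) = 1.456392
  k2 = f(0.300000, -1.030630) = 1.777803
  p ← -1.176269 + 0.2·1.777803 = -0.820708
x=0.400000, p=-0.820708:
  k1 = f(0.400000, -0.820708) = 2.166438
  k2 = f(0.500000, -0.604064) = 2.475106
  p ← -0.820708 + 0.2·2.475106 = -0.325687
p(0.6) ≈ -0.3257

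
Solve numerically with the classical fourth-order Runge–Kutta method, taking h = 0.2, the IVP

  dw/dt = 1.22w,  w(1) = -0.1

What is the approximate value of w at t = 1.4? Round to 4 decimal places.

RK4: k1 = f(t_n, w_n); k2 = f(t_n + h/2, w_n + (h/2)·k1); k3 = f(t_n + h/2, w_n + (h/2)·k2); k4 = f(t_n + h, w_n + h·k3); w_{n+1} = w_n + (h/6)·(k1 + 2k2 + 2k3 + k4).
t=1.000000, w=-0.100000:
  k1 = f(1.000000, -0.100000) = -0.122000
  k2 = f(1.100000, -0.112200) = -0.136884
  k3 = f(1.100000, -0.113688) = -0.138700
  k4 = f(1.200000, -0.127740) = -0.155843
  w ← -0.100000 + (0.2/6)·(k1 + 2k2 + 2k3 + k4) = -0.127634
t=1.200000, w=-0.127634:
  k1 = f(1.200000, -0.127634) = -0.155713
  k2 = f(1.300000, -0.143205) = -0.174710
  k3 = f(1.300000, -0.145105) = -0.177028
  k4 = f(1.400000, -0.163039) = -0.198908
  w ← -0.127634 + (0.2/6)·(k1 + 2k2 + 2k3 + k4) = -0.162904
w(1.4) ≈ -0.1629

-0.1629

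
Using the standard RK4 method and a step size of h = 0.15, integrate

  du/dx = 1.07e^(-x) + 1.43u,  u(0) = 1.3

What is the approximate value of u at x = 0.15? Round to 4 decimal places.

RK4: k1 = f(x_n, u_n); k2 = f(x_n + h/2, u_n + (h/2)·k1); k3 = f(x_n + h/2, u_n + (h/2)·k2); k4 = f(x_n + h, u_n + h·k3); u_{n+1} = u_n + (h/6)·(k1 + 2k2 + 2k3 + k4).
x=0.000000, u=1.300000:
  k1 = f(0.000000, 1.300000) = 2.929000
  k2 = f(0.075000, 1.519675) = 3.165821
  k3 = f(0.075000, 1.537437) = 3.191220
  k4 = f(0.150000, 1.778683) = 3.464474
  u ← 1.300000 + (0.15/6)·(k1 + 2k2 + 2k3 + k4) = 1.777689
u(0.15) ≈ 1.7777

1.7777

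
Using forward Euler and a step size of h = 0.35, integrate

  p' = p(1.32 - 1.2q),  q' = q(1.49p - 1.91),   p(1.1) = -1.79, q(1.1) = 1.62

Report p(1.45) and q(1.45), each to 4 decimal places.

-1.3991, -0.9752

Euler on (p,q): p_{n+1} = p_n + h·p', q_{n+1} = q_n + h·q'.
1.100000: (-1.790000, 1.620000); f=(1.116960, -7.414902) → (-1.399064, -0.975216)
(p(1.45), q(1.45)) ≈ (-1.3991, -0.9752)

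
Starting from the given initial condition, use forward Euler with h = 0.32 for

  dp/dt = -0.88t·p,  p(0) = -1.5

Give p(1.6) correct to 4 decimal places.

Euler: p_{n+1} = p_n + h·f(t_n, p_n).
t=0.000000, p=-1.500000: f=0.000000 → p ← -1.500000 + 0.32·0.000000 = -1.500000
t=0.320000, p=-1.500000: f=0.422400 → p ← -1.500000 + 0.32·0.422400 = -1.364832
t=0.640000, p=-1.364832: f=0.768673 → p ← -1.364832 + 0.32·0.768673 = -1.118857
t=0.960000, p=-1.118857: f=0.945210 → p ← -1.118857 + 0.32·0.945210 = -0.816389
t=1.280000, p=-0.816389: f=0.919581 → p ← -0.816389 + 0.32·0.919581 = -0.522123
p(1.6) ≈ -0.5221

-0.5221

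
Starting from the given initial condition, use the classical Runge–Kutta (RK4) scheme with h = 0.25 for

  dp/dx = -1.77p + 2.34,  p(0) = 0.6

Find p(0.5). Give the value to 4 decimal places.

1.0239

RK4: k1 = f(x_n, p_n); k2 = f(x_n + h/2, p_n + (h/2)·k1); k3 = f(x_n + h/2, p_n + (h/2)·k2); k4 = f(x_n + h, p_n + h·k3); p_{n+1} = p_n + (h/6)·(k1 + 2k2 + 2k3 + k4).
x=0.000000, p=0.600000:
  k1 = f(0.000000, 0.600000) = 1.278000
  k2 = f(0.125000, 0.759750) = 0.995243
  k3 = f(0.125000, 0.724405) = 1.057803
  k4 = f(0.250000, 0.864451) = 0.809922
  p ← 0.600000 + (0.25/6)·(k1 + 2k2 + 2k3 + k4) = 0.858084
x=0.250000, p=0.858084:
  k1 = f(0.250000, 0.858084) = 0.821192
  k2 = f(0.375000, 0.960733) = 0.639503
  k3 = f(0.375000, 0.938022) = 0.679702
  k4 = f(0.500000, 1.028009) = 0.520424
  p ← 0.858084 + (0.25/6)·(k1 + 2k2 + 2k3 + k4) = 1.023918
p(0.5) ≈ 1.0239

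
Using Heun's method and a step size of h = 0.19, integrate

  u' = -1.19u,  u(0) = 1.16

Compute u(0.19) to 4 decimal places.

Heun: k1 = f(x_n, u_n); k2 = f(x_n + h, u_n + h·k1); u_{n+1} = u_n + (h/2)·(k1 + k2).
x=0.000000, u=1.160000:
  k1 = f(0.000000, 1.160000) = -1.380400
  k2 = f(0.190000, 0.897724) = -1.068292
  u ← 1.160000 + (0.19/2)·(-1.380400 + (-1.068292)) = 0.927374
u(0.19) ≈ 0.9274

0.9274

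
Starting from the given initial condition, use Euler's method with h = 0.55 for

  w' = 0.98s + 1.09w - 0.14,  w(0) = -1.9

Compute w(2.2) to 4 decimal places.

-10.5524

Euler: w_{n+1} = w_n + h·f(s_n, w_n).
s=0.000000, w=-1.900000: f=-2.211000 → w ← -1.900000 + 0.55·(-2.211000) = -3.116050
s=0.550000, w=-3.116050: f=-2.997495 → w ← -3.116050 + 0.55·(-2.997495) = -4.764672
s=1.100000, w=-4.764672: f=-4.255492 → w ← -4.764672 + 0.55·(-4.255492) = -7.105193
s=1.650000, w=-7.105193: f=-6.267660 → w ← -7.105193 + 0.55·(-6.267660) = -10.552406
w(2.2) ≈ -10.5524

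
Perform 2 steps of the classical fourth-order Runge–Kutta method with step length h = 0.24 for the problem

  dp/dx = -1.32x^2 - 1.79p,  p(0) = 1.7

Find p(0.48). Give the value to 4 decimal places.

RK4: k1 = f(x_n, p_n); k2 = f(x_n + h/2, p_n + (h/2)·k1); k3 = f(x_n + h/2, p_n + (h/2)·k2); k4 = f(x_n + h, p_n + h·k3); p_{n+1} = p_n + (h/6)·(k1 + 2k2 + 2k3 + k4).
x=0.000000, p=1.700000:
  k1 = f(0.000000, 1.700000) = -3.043000
  k2 = f(0.120000, 1.334840) = -2.408372
  k3 = f(0.120000, 1.410995) = -2.544690
  k4 = f(0.240000, 1.089274) = -2.025833
  p ← 1.700000 + (0.24/6)·(k1 + 2k2 + 2k3 + k4) = 1.101002
x=0.240000, p=1.101002:
  k1 = f(0.240000, 1.101002) = -2.046825
  k2 = f(0.360000, 0.855383) = -1.702207
  k3 = f(0.360000, 0.896737) = -1.776231
  k4 = f(0.480000, 0.674706) = -1.511852
  p ← 1.101002 + (0.24/6)·(k1 + 2k2 + 2k3 + k4) = 0.680380
p(0.48) ≈ 0.6804

0.6804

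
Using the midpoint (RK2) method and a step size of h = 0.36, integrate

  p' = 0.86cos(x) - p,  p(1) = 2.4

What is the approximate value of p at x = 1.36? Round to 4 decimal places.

Midpoint: k1 = f(x_n, p_n); k2 = f(x_n + h/2, p_n + (h/2)·k1); p_{n+1} = p_n + h·k2.
x=1.000000, p=2.400000:
  k1 = f(1.000000, 2.400000) = -1.935340
  k2 = f(1.180000, 2.051639) = -1.724043
  p ← 2.400000 + 0.36·(-1.724043) = 1.779344
p(1.36) ≈ 1.7793

1.7793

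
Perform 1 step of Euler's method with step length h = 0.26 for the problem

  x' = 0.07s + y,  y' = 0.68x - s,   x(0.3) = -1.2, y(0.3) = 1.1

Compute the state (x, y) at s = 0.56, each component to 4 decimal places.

Euler on (x,y): x_{n+1} = x_n + h·x', y_{n+1} = y_n + h·y'.
0.300000: (-1.200000, 1.100000); f=(1.121000, -1.116000) → (-0.908540, 0.809840)
(x(0.56), y(0.56)) ≈ (-0.9085, 0.8098)

-0.9085, 0.8098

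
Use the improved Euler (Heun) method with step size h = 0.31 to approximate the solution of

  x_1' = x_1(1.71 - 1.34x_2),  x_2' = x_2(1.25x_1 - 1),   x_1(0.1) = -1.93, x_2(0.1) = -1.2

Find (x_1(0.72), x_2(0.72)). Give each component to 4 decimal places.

Heun on (x_1,x_2): k1 = f(t_n, state_n); k2 = f(t_n + h, state_n + h·k1); state_{n+1} = state_n + (h/2)·(k1 + k2).
0.100000: (-1.930000, -1.200000)
  k1 = (-6.403740, 4.095000)
  predictor → (-3.915159, 0.069450)
  k2 = (-6.330566, -0.409335)
  → (-3.903817, -0.628722)
0.410000: (-3.903817, -0.628722)
  k1 = (-9.964445, 3.696741)
  predictor → (-6.992795, 0.517268)
  k2 = (-7.110701, -5.038704)
  → (-6.550465, -0.836726)
(x_1(0.72), x_2(0.72)) ≈ (-6.5505, -0.8367)

-6.5505, -0.8367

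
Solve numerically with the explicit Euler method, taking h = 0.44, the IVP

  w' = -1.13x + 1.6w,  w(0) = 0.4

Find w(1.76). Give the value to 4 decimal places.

1.3353

Euler: w_{n+1} = w_n + h·f(x_n, w_n).
x=0.000000, w=0.400000: f=0.640000 → w ← 0.400000 + 0.44·0.640000 = 0.681600
x=0.440000, w=0.681600: f=0.593360 → w ← 0.681600 + 0.44·0.593360 = 0.942678
x=0.880000, w=0.942678: f=0.513885 → w ← 0.942678 + 0.44·0.513885 = 1.168788
x=1.320000, w=1.168788: f=0.378461 → w ← 1.168788 + 0.44·0.378461 = 1.335311
w(1.76) ≈ 1.3353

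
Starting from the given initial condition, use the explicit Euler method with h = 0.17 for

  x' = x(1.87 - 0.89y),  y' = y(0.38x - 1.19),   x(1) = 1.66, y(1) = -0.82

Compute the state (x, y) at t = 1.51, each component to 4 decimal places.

Euler on (x,y): x_{n+1} = x_n + h·x', y_{n+1} = y_n + h·y'.
1.000000: (1.660000, -0.820000); f=(4.315668, 0.458544) → (2.393664, -0.742048)
1.170000: (2.393664, -0.742048); f=(6.056980, 0.208076) → (3.423350, -0.706675)
1.340000: (3.423350, -0.706675); f=(8.554748, -0.078351) → (4.877657, -0.719994)
(x(1.51), y(1.51)) ≈ (4.8777, -0.7200)

4.8777, -0.7200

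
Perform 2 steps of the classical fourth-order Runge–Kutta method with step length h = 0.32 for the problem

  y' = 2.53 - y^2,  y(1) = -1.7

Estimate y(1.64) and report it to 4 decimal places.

-2.6588

RK4: k1 = f(t_n, y_n); k2 = f(t_n + h/2, y_n + (h/2)·k1); k3 = f(t_n + h/2, y_n + (h/2)·k2); k4 = f(t_n + h, y_n + h·k3); y_{n+1} = y_n + (h/6)·(k1 + 2k2 + 2k3 + k4).
t=1.000000, y=-1.700000:
  k1 = f(1.000000, -1.700000) = -0.360000
  k2 = f(1.160000, -1.757600) = -0.559158
  k3 = f(1.160000, -1.789465) = -0.672186
  k4 = f(1.320000, -1.915099) = -1.137606
  y ← -1.700000 + (0.32/6)·(k1 + 2k2 + 2k3 + k4) = -1.911216
t=1.320000, y=-1.911216:
  k1 = f(1.320000, -1.911216) = -1.122745
  k2 = f(1.480000, -2.090855) = -1.841674
  k3 = f(1.480000, -2.205883) = -2.335922
  k4 = f(1.640000, -2.658711) = -4.538742
  y ← -1.911216 + (0.32/6)·(k1 + 2k2 + 2k3 + k4) = -2.658772
y(1.64) ≈ -2.6588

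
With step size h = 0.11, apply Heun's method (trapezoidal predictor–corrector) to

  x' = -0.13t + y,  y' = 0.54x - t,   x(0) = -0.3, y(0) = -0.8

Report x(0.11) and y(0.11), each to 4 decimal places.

Heun on (x,y): k1 = f(t_n, state_n); k2 = f(t_n + h, state_n + h·k1); state_{n+1} = state_n + (h/2)·(k1 + k2).
0.000000: (-0.300000, -0.800000)
  k1 = (-0.800000, -0.162000)
  predictor → (-0.388000, -0.817820)
  k2 = (-0.832120, -0.319520)
  → (-0.389767, -0.826484)
(x(0.11), y(0.11)) ≈ (-0.3898, -0.8265)

-0.3898, -0.8265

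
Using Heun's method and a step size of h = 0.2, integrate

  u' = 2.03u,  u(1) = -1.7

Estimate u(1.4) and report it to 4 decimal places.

-3.7662

Heun: k1 = f(x_n, u_n); k2 = f(x_n + h, u_n + h·k1); u_{n+1} = u_n + (h/2)·(k1 + k2).
x=1.000000, u=-1.700000:
  k1 = f(1.000000, -1.700000) = -3.451000
  k2 = f(1.200000, -2.390200) = -4.852106
  u ← -1.700000 + (0.2/2)·(-3.451000 + (-4.852106)) = -2.530311
x=1.200000, u=-2.530311:
  k1 = f(1.200000, -2.530311) = -5.136531
  k2 = f(1.400000, -3.557617) = -7.221962
  u ← -2.530311 + (0.2/2)·(-5.136531 + (-7.221962)) = -3.766160
u(1.4) ≈ -3.7662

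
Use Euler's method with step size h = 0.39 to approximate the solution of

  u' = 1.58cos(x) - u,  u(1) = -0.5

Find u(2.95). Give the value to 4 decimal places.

-0.7455

Euler: u_{n+1} = u_n + h·f(x_n, u_n).
x=1.000000, u=-0.500000: f=1.353678 → u ← -0.500000 + 0.39·1.353678 = 0.027934
x=1.390000, u=0.027934: f=0.256170 → u ← 0.027934 + 0.39·0.256170 = 0.127841
x=1.780000, u=0.127841: f=-0.455977 → u ← 0.127841 + 0.39·(-0.455977) = -0.049990
x=2.170000, u=-0.049990: f=-0.841106 → u ← -0.049990 + 0.39·(-0.841106) = -0.378022
x=2.560000, u=-0.378022: f=-0.942209 → u ← -0.378022 + 0.39·(-0.942209) = -0.745483
u(2.95) ≈ -0.7455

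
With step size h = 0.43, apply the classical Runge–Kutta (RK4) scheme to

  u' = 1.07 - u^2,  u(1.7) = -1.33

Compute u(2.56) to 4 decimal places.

-6.1168

RK4: k1 = f(t_n, u_n); k2 = f(t_n + h/2, u_n + (h/2)·k1); k3 = f(t_n + h/2, u_n + (h/2)·k2); k4 = f(t_n + h, u_n + h·k3); u_{n+1} = u_n + (h/6)·(k1 + 2k2 + 2k3 + k4).
t=1.700000, u=-1.330000:
  k1 = f(1.700000, -1.330000) = -0.698900
  k2 = f(1.915000, -1.480264) = -1.121180
  k3 = f(1.915000, -1.571054) = -1.398210
  k4 = f(2.130000, -1.931230) = -2.659650
  u ← -1.330000 + (0.43/6)·(k1 + 2k2 + 2k3 + k4) = -1.931809
t=2.130000, u=-1.931809:
  k1 = f(2.130000, -1.931809) = -2.661885
  k2 = f(2.345000, -2.504114) = -5.200586
  k3 = f(2.345000, -3.049935) = -8.232101
  k4 = f(2.560000, -5.471612) = -28.868539
  u ← -1.931809 + (0.43/6)·(k1 + 2k2 + 2k3 + k4) = -6.116841
u(2.56) ≈ -6.1168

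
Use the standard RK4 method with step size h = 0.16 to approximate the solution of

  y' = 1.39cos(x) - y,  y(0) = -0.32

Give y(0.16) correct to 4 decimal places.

-0.0681

RK4: k1 = f(x_n, y_n); k2 = f(x_n + h/2, y_n + (h/2)·k1); k3 = f(x_n + h/2, y_n + (h/2)·k2); k4 = f(x_n + h, y_n + h·k3); y_{n+1} = y_n + (h/6)·(k1 + 2k2 + 2k3 + k4).
x=0.000000, y=-0.320000:
  k1 = f(0.000000, -0.320000) = 1.710000
  k2 = f(0.080000, -0.183200) = 1.568754
  k3 = f(0.080000, -0.194500) = 1.580054
  k4 = f(0.160000, -0.067191) = 1.439437
  y ← -0.320000 + (0.16/6)·(k1 + 2k2 + 2k3 + k4) = -0.068079
y(0.16) ≈ -0.0681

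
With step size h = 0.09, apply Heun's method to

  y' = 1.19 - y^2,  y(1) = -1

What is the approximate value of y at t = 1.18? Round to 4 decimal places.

Heun: k1 = f(t_n, y_n); k2 = f(t_n + h, y_n + h·k1); y_{n+1} = y_n + (h/2)·(k1 + k2).
t=1.000000, y=-1.000000:
  k1 = f(1.000000, -1.000000) = 0.190000
  k2 = f(1.090000, -0.982900) = 0.223908
  y ← -1.000000 + (0.09/2)·(0.190000 + 0.223908) = -0.981374
t=1.090000, y=-0.981374:
  k1 = f(1.090000, -0.981374) = 0.226905
  k2 = f(1.180000, -0.960953) = 0.266570
  y ← -0.981374 + (0.09/2)·(0.226905 + 0.266570) = -0.959168
y(1.18) ≈ -0.9592

-0.9592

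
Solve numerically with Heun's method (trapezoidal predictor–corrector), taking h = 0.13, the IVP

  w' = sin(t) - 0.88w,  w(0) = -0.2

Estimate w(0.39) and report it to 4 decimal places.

Heun: k1 = f(t_n, w_n); k2 = f(t_n + h, w_n + h·k1); w_{n+1} = w_n + (h/2)·(k1 + k2).
t=0.000000, w=-0.200000:
  k1 = f(0.000000, -0.200000) = 0.176000
  k2 = f(0.130000, -0.177120) = 0.285500
  w ← -0.200000 + (0.13/2)·(0.176000 + 0.285500) = -0.170003
t=0.130000, w=-0.170003:
  k1 = f(0.130000, -0.170003) = 0.279236
  k2 = f(0.260000, -0.133702) = 0.374738
  w ← -0.170003 + (0.13/2)·(0.279236 + 0.374738) = -0.127494
t=0.260000, w=-0.127494:
  k1 = f(0.260000, -0.127494) = 0.369275
  k2 = f(0.390000, -0.079488) = 0.450138
  w ← -0.127494 + (0.13/2)·(0.369275 + 0.450138) = -0.074232
w(0.39) ≈ -0.0742

-0.0742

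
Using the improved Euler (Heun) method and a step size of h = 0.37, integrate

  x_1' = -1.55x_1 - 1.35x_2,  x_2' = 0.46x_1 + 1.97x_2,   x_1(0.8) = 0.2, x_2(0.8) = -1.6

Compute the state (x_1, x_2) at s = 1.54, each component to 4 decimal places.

2.1941, -5.8470

Heun on (x_1,x_2): k1 = f(s_n, state_n); k2 = f(s_n + h, state_n + h·k1); state_{n+1} = state_n + (h/2)·(k1 + k2).
0.800000: (0.200000, -1.600000)
  k1 = (1.850000, -3.060000)
  predictor → (0.884500, -2.732200)
  k2 = (2.317495, -4.975564)
  → (0.970987, -3.086579)
1.170000: (0.970987, -3.086579)
  k1 = (2.661853, -5.633907)
  predictor → (1.955872, -5.171125)
  k2 = (3.949417, -9.287415)
  → (2.194072, -5.847024)
(x_1(1.54), x_2(1.54)) ≈ (2.1941, -5.8470)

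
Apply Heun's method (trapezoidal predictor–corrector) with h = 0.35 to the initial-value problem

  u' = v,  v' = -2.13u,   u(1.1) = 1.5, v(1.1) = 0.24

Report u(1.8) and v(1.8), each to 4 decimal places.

0.8888, -1.8259

Heun on (u,v): k1 = f(x_n, state_n); k2 = f(x_n + h, state_n + h·k1); state_{n+1} = state_n + (h/2)·(k1 + k2).
1.100000: (1.500000, 0.240000)
  k1 = (0.240000, -3.195000)
  predictor → (1.584000, -0.878250)
  k2 = (-0.878250, -3.373920)
  → (1.388306, -0.909561)
1.450000: (1.388306, -0.909561)
  k1 = (-0.909561, -2.957092)
  predictor → (1.069960, -1.944543)
  k2 = (-1.944543, -2.279015)
  → (0.888838, -1.825880)
(u(1.8), v(1.8)) ≈ (0.8888, -1.8259)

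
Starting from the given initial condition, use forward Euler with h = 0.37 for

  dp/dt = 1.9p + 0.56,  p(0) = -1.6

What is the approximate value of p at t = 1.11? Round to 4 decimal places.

Euler: p_{n+1} = p_n + h·f(t_n, p_n).
t=0.000000, p=-1.600000: f=-2.480000 → p ← -1.600000 + 0.37·(-2.480000) = -2.517600
t=0.370000, p=-2.517600: f=-4.223440 → p ← -2.517600 + 0.37·(-4.223440) = -4.080273
t=0.740000, p=-4.080273: f=-7.192518 → p ← -4.080273 + 0.37·(-7.192518) = -6.741505
p(1.11) ≈ -6.7415

-6.7415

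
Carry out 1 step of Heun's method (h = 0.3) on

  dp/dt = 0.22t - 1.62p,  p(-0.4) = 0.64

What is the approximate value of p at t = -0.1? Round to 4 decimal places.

Heun: k1 = f(t_n, p_n); k2 = f(t_n + h, p_n + h·k1); p_{n+1} = p_n + (h/2)·(k1 + k2).
t=-0.400000, p=0.640000:
  k1 = f(-0.400000, 0.640000) = -1.124800
  k2 = f(-0.100000, 0.302560) = -0.512147
  p ← 0.640000 + (0.3/2)·(-1.124800 + (-0.512147)) = 0.394458
p(-0.1) ≈ 0.3945

0.3945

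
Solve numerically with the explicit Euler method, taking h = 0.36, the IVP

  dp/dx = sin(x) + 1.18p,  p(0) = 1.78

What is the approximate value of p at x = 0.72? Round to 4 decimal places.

Euler: p_{n+1} = p_n + h·f(x_n, p_n).
x=0.000000, p=1.780000: f=2.100400 → p ← 1.780000 + 0.36·2.100400 = 2.536144
x=0.360000, p=2.536144: f=3.344924 → p ← 2.536144 + 0.36·3.344924 = 3.740317
p(0.72) ≈ 3.7403

3.7403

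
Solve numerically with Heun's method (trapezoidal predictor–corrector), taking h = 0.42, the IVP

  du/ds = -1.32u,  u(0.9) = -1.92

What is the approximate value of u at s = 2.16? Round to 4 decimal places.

Heun: k1 = f(s_n, u_n); k2 = f(s_n + h, u_n + h·k1); u_{n+1} = u_n + (h/2)·(k1 + k2).
s=0.900000, u=-1.920000:
  k1 = f(0.900000, -1.920000) = 2.534400
  k2 = f(1.320000, -0.855552) = 1.129329
  u ← -1.920000 + (0.42/2)·(2.534400 + 1.129329) = -1.150617
s=1.320000, u=-1.150617:
  k1 = f(1.320000, -1.150617) = 1.518814
  k2 = f(1.740000, -0.512715) = 0.676784
  u ← -1.150617 + (0.42/2)·(1.518814 + 0.676784) = -0.689541
s=1.740000, u=-0.689541:
  k1 = f(1.740000, -0.689541) = 0.910195
  k2 = f(2.160000, -0.307260) = 0.405583
  u ← -0.689541 + (0.42/2)·(0.910195 + 0.405583) = -0.413228
u(2.16) ≈ -0.4132

-0.4132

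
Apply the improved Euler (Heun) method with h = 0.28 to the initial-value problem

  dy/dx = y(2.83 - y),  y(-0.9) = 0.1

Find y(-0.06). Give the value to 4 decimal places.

Heun: k1 = f(x_n, y_n); k2 = f(x_n + h, y_n + h·k1); y_{n+1} = y_n + (h/2)·(k1 + k2).
x=-0.900000, y=0.100000:
  k1 = f(-0.900000, 0.100000) = 0.273000
  k2 = f(-0.620000, 0.176440) = 0.468194
  y ← 0.100000 + (0.28/2)·(0.273000 + 0.468194) = 0.203767
x=-0.620000, y=0.203767:
  k1 = f(-0.620000, 0.203767) = 0.535140
  k2 = f(-0.340000, 0.353606) = 0.875669
  y ← 0.203767 + (0.28/2)·(0.535140 + 0.875669) = 0.401280
x=-0.340000, y=0.401280:
  k1 = f(-0.340000, 0.401280) = 0.974598
  k2 = f(-0.060000, 0.674168) = 1.453393
  y ← 0.401280 + (0.28/2)·(0.974598 + 1.453393) = 0.741199
y(-0.06) ≈ 0.7412

0.7412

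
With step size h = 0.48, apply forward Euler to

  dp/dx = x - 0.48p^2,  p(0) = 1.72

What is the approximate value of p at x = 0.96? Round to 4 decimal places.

Euler: p_{n+1} = p_n + h·f(x_n, p_n).
x=0.000000, p=1.720000: f=-1.420032 → p ← 1.720000 + 0.48·(-1.420032) = 1.038385
x=0.480000, p=1.038385: f=-0.037556 → p ← 1.038385 + 0.48·(-0.037556) = 1.020358
p(0.96) ≈ 1.0204

1.0204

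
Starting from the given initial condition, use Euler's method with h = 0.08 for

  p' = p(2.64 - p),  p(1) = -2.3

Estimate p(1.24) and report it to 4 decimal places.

-7.4804

Euler: p_{n+1} = p_n + h·f(t_n, p_n).
t=1.000000, p=-2.300000: f=-11.362000 → p ← -2.300000 + 0.08·(-11.362000) = -3.208960
t=1.080000, p=-3.208960: f=-18.769079 → p ← -3.208960 + 0.08·(-18.769079) = -4.710486
t=1.160000, p=-4.710486: f=-34.624365 → p ← -4.710486 + 0.08·(-34.624365) = -7.480435
p(1.24) ≈ -7.4804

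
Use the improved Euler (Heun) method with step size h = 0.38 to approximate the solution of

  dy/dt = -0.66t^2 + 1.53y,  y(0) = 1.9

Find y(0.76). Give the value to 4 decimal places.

5.6887

Heun: k1 = f(t_n, y_n); k2 = f(t_n + h, y_n + h·k1); y_{n+1} = y_n + (h/2)·(k1 + k2).
t=0.000000, y=1.900000:
  k1 = f(0.000000, 1.900000) = 2.907000
  k2 = f(0.380000, 3.004660) = 4.501826
  y ← 1.900000 + (0.38/2)·(2.907000 + 4.501826) = 3.307677
t=0.380000, y=3.307677:
  k1 = f(0.380000, 3.307677) = 4.965442
  k2 = f(0.760000, 5.194545) = 7.566437
  y ← 3.307677 + (0.38/2)·(4.965442 + 7.566437) = 5.688734
y(0.76) ≈ 5.6887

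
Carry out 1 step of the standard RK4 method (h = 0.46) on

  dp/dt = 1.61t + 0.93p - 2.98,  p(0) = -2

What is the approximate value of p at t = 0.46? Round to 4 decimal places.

RK4: k1 = f(t_n, p_n); k2 = f(t_n + h/2, p_n + (h/2)·k1); k3 = f(t_n + h/2, p_n + (h/2)·k2); k4 = f(t_n + h, p_n + h·k3); p_{n+1} = p_n + (h/6)·(k1 + 2k2 + 2k3 + k4).
t=0.000000, p=-2.000000:
  k1 = f(0.000000, -2.000000) = -4.840000
  k2 = f(0.230000, -3.113200) = -5.504976
  k3 = f(0.230000, -3.266144) = -5.647214
  k4 = f(0.460000, -4.597719) = -6.515278
  p ← -2.000000 + (0.46/6)·(k1 + 2k2 + 2k3 + k4) = -4.580574
p(0.46) ≈ -4.5806

-4.5806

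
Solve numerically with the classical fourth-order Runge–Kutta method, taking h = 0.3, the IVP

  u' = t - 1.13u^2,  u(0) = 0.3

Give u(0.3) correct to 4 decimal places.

0.3145

RK4: k1 = f(t_n, u_n); k2 = f(t_n + h/2, u_n + (h/2)·k1); k3 = f(t_n + h/2, u_n + (h/2)·k2); k4 = f(t_n + h, u_n + h·k3); u_{n+1} = u_n + (h/6)·(k1 + 2k2 + 2k3 + k4).
t=0.000000, u=0.300000:
  k1 = f(0.000000, 0.300000) = -0.101700
  k2 = f(0.150000, 0.284745) = 0.058380
  k3 = f(0.150000, 0.308757) = 0.042276
  k4 = f(0.300000, 0.312683) = 0.189519
  u ← 0.300000 + (0.3/6)·(k1 + 2k2 + 2k3 + k4) = 0.314457
u(0.3) ≈ 0.3145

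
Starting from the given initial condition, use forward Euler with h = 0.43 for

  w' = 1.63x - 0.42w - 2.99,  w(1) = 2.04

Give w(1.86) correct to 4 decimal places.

0.6071

Euler: w_{n+1} = w_n + h·f(x_n, w_n).
x=1.000000, w=2.040000: f=-2.216800 → w ← 2.040000 + 0.43·(-2.216800) = 1.086776
x=1.430000, w=1.086776: f=-1.115546 → w ← 1.086776 + 0.43·(-1.115546) = 0.607091
w(1.86) ≈ 0.6071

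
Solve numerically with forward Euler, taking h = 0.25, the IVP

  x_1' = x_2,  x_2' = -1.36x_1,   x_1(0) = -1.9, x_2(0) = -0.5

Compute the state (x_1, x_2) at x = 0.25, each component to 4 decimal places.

Euler on (x_1,x_2): x_1_{n+1} = x_1_n + h·x_1', x_2_{n+1} = x_2_n + h·x_2'.
0.000000: (-1.900000, -0.500000); f=(-0.500000, 2.584000) → (-2.025000, 0.146000)
(x_1(0.25), x_2(0.25)) ≈ (-2.0250, 0.1460)

-2.0250, 0.1460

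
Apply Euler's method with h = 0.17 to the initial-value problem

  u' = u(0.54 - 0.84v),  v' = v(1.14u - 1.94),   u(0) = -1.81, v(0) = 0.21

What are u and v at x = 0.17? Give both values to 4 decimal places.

-1.9219, 0.0671

Euler on (u,v): u_{n+1} = u_n + h·u', v_{n+1} = v_n + h·v'.
0.000000: (-1.810000, 0.210000); f=(-0.658116, -0.840714) → (-1.921880, 0.067079)
(u(0.17), v(0.17)) ≈ (-1.9219, 0.0671)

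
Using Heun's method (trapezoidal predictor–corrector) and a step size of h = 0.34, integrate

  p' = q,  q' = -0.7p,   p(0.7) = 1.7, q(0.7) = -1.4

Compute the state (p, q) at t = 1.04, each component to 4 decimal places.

Heun on (p,q): k1 = f(t_n, state_n); k2 = f(t_n + h, state_n + h·k1); state_{n+1} = state_n + (h/2)·(k1 + k2).
0.700000: (1.700000, -1.400000)
  k1 = (-1.400000, -1.190000)
  predictor → (1.224000, -1.804600)
  k2 = (-1.804600, -0.856800)
  → (1.155218, -1.747956)
(p(1.04), q(1.04)) ≈ (1.1552, -1.7480)

1.1552, -1.7480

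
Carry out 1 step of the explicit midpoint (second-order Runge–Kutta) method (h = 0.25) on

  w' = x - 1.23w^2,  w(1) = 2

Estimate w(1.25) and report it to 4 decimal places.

1.5801

Midpoint: k1 = f(x_n, w_n); k2 = f(x_n + h/2, w_n + (h/2)·k1); w_{n+1} = w_n + h·k2.
x=1.000000, w=2.000000:
  k1 = f(1.000000, 2.000000) = -3.920000
  k2 = f(1.125000, 1.510000) = -1.679523
  w ← 2.000000 + 0.25·(-1.679523) = 1.580119
w(1.25) ≈ 1.5801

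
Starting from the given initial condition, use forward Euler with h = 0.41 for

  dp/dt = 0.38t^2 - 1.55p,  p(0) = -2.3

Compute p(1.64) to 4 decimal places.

0.2368

Euler: p_{n+1} = p_n + h·f(t_n, p_n).
t=0.000000, p=-2.300000: f=3.565000 → p ← -2.300000 + 0.41·3.565000 = -0.838350
t=0.410000, p=-0.838350: f=1.363320 → p ← -0.838350 + 0.41·1.363320 = -0.279389
t=0.820000, p=-0.279389: f=0.688564 → p ← -0.279389 + 0.41·0.688564 = 0.002923
t=1.230000, p=0.002923: f=0.570372 → p ← 0.002923 + 0.41·0.570372 = 0.236775
p(1.64) ≈ 0.2368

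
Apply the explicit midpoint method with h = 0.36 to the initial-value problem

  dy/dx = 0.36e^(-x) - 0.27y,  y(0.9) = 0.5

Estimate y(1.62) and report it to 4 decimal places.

Midpoint: k1 = f(x_n, y_n); k2 = f(x_n + h/2, y_n + (h/2)·k1); y_{n+1} = y_n + h·k2.
x=0.900000, y=0.500000:
  k1 = f(0.900000, 0.500000) = 0.011365
  k2 = f(1.080000, 0.502046) = -0.013298
  y ← 0.500000 + 0.36·(-0.013298) = 0.495213
x=1.260000, y=0.495213:
  k1 = f(1.260000, 0.495213) = -0.031592
  k2 = f(1.440000, 0.489526) = -0.046878
  y ← 0.495213 + 0.36·(-0.046878) = 0.478337
y(1.62) ≈ 0.4783

0.4783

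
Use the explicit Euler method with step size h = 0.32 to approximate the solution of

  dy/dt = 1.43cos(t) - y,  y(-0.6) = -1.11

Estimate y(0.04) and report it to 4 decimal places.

0.1833

Euler: y_{n+1} = y_n + h·f(t_n, y_n).
t=-0.600000, y=-1.110000: f=2.290230 → y ← -1.110000 + 0.32·2.290230 = -0.377126
t=-0.280000, y=-0.377126: f=1.751436 → y ← -0.377126 + 0.32·1.751436 = 0.183333
y(0.04) ≈ 0.1833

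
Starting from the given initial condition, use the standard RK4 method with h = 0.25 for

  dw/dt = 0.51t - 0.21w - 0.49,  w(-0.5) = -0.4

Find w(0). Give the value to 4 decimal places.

RK4: k1 = f(t_n, w_n); k2 = f(t_n + h/2, w_n + (h/2)·k1); k3 = f(t_n + h/2, w_n + (h/2)·k2); k4 = f(t_n + h, w_n + h·k3); w_{n+1} = w_n + (h/6)·(k1 + 2k2 + 2k3 + k4).
t=-0.500000, w=-0.400000:
  k1 = f(-0.500000, -0.400000) = -0.661000
  k2 = f(-0.375000, -0.482625) = -0.579899
  k3 = f(-0.375000, -0.472487) = -0.582028
  k4 = f(-0.250000, -0.545507) = -0.502944
  w ← -0.400000 + (0.25/6)·(k1 + 2k2 + 2k3 + k4) = -0.545325
t=-0.250000, w=-0.545325:
  k1 = f(-0.250000, -0.545325) = -0.502982
  k2 = f(-0.125000, -0.608198) = -0.426029
  k3 = f(-0.125000, -0.598578) = -0.428049
  k4 = f(0.000000, -0.652337) = -0.353009
  w ← -0.545325 + (0.25/6)·(k1 + 2k2 + 2k3 + k4) = -0.652164
w(0) ≈ -0.6522

-0.6522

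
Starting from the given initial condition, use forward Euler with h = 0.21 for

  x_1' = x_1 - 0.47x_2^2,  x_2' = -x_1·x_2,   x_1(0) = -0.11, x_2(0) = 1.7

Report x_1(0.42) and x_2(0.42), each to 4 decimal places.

-0.8048, 1.8921

Euler on (x_1,x_2): x_1_{n+1} = x_1_n + h·x_1', x_2_{n+1} = x_2_n + h·x_2'.
0.000000: (-0.110000, 1.700000); f=(-1.468300, 0.187000) → (-0.418343, 1.739270)
0.210000: (-0.418343, 1.739270); f=(-1.840121, 0.727611) → (-0.804768, 1.892068)
(x_1(0.42), x_2(0.42)) ≈ (-0.8048, 1.8921)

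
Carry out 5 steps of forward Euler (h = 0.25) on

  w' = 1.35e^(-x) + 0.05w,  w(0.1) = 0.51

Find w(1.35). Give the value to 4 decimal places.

Euler: w_{n+1} = w_n + h·f(x_n, w_n).
x=0.100000, w=0.510000: f=1.247031 → w ← 0.510000 + 0.25·1.247031 = 0.821758
x=0.350000, w=0.821758: f=0.992417 → w ← 0.821758 + 0.25·0.992417 = 1.069862
x=0.600000, w=1.069862: f=0.794389 → w ← 1.069862 + 0.25·0.794389 = 1.268459
x=0.850000, w=1.268459: f=0.640433 → w ← 1.268459 + 0.25·0.640433 = 1.428567
x=1.100000, w=1.428567: f=0.520804 → w ← 1.428567 + 0.25·0.520804 = 1.558768
w(1.35) ≈ 1.5588

1.5588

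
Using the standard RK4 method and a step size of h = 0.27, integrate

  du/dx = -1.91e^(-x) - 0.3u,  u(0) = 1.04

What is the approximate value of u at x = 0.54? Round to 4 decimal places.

0.1540

RK4: k1 = f(x_n, u_n); k2 = f(x_n + h/2, u_n + (h/2)·k1); k3 = f(x_n + h/2, u_n + (h/2)·k2); k4 = f(x_n + h, u_n + h·k3); u_{n+1} = u_n + (h/6)·(k1 + 2k2 + 2k3 + k4).
x=0.000000, u=1.040000:
  k1 = f(0.000000, 1.040000) = -2.222000
  k2 = f(0.135000, 0.740030) = -1.890806
  k3 = f(0.135000, 0.784741) = -1.904220
  k4 = f(0.270000, 0.525861) = -1.615813
  u ← 1.040000 + (0.27/6)·(k1 + 2k2 + 2k3 + k4) = 0.525746
x=0.270000, u=0.525746:
  k1 = f(0.270000, 0.525746) = -1.615779
  k2 = f(0.405000, 0.307616) = -1.366210
  k3 = f(0.405000, 0.341308) = -1.376318
  k4 = f(0.540000, 0.154140) = -1.159291
  u ← 0.525746 + (0.27/6)·(k1 + 2k2 + 2k3 + k4) = 0.154040
u(0.54) ≈ 0.1540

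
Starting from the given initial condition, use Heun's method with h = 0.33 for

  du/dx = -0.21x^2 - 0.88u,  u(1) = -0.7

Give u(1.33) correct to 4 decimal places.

Heun: k1 = f(x_n, u_n); k2 = f(x_n + h, u_n + h·k1); u_{n+1} = u_n + (h/2)·(k1 + k2).
x=1.000000, u=-0.700000:
  k1 = f(1.000000, -0.700000) = 0.406000
  k2 = f(1.330000, -0.566020) = 0.126629
  u ← -0.700000 + (0.33/2)·(0.406000 + 0.126629) = -0.612116
u(1.33) ≈ -0.6121

-0.6121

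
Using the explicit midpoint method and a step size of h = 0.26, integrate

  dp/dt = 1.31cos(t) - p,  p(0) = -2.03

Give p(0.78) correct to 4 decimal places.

-0.3215

Midpoint: k1 = f(t_n, p_n); k2 = f(t_n + h/2, p_n + (h/2)·k1); p_{n+1} = p_n + h·k2.
t=0.000000, p=-2.030000:
  k1 = f(0.000000, -2.030000) = 3.340000
  k2 = f(0.130000, -1.595800) = 2.894746
  p ← -2.030000 + 0.26·2.894746 = -1.277366
t=0.260000, p=-1.277366:
  k1 = f(0.260000, -1.277366) = 2.543337
  k2 = f(0.390000, -0.946732) = 2.158363
  p ← -1.277366 + 0.26·2.158363 = -0.716192
t=0.520000, p=-0.716192:
  k1 = f(0.520000, -0.716192) = 1.853035
  k2 = f(0.650000, -0.475297) = 1.518167
  p ← -0.716192 + 0.26·1.518167 = -0.321468
p(0.78) ≈ -0.3215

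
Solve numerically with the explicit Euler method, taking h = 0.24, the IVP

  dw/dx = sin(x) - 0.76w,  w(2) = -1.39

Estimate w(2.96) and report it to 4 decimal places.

Euler: w_{n+1} = w_n + h·f(x_n, w_n).
x=2.000000, w=-1.390000: f=1.965697 → w ← -1.390000 + 0.24·1.965697 = -0.918233
x=2.240000, w=-0.918233: f=1.482173 → w ← -0.918233 + 0.24·1.482173 = -0.562511
x=2.480000, w=-0.562511: f=1.041883 → w ← -0.562511 + 0.24·1.041883 = -0.312459
x=2.720000, w=-0.312459: f=0.646683 → w ← -0.312459 + 0.24·0.646683 = -0.157255
w(2.96) ≈ -0.1573

-0.1573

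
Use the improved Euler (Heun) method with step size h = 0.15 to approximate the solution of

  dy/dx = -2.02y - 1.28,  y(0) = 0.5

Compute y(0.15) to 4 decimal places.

Heun: k1 = f(x_n, y_n); k2 = f(x_n + h, y_n + h·k1); y_{n+1} = y_n + (h/2)·(k1 + k2).
x=0.000000, y=0.500000:
  k1 = f(0.000000, 0.500000) = -2.290000
  k2 = f(0.150000, 0.156500) = -1.596130
  y ← 0.500000 + (0.15/2)·(-2.290000 + (-1.596130)) = 0.208540
y(0.15) ≈ 0.2085

0.2085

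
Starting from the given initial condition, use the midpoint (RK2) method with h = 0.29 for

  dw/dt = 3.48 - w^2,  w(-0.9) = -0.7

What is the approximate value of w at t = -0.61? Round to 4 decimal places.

Midpoint: k1 = f(t_n, w_n); k2 = f(t_n + h/2, w_n + (h/2)·k1); w_{n+1} = w_n + h·k2.
t=-0.900000, w=-0.700000:
  k1 = f(-0.900000, -0.700000) = 2.990000
  k2 = f(-0.755000, -0.266450) = 3.409004
  w ← -0.700000 + 0.29·3.409004 = 0.288611
w(-0.61) ≈ 0.2886

0.2886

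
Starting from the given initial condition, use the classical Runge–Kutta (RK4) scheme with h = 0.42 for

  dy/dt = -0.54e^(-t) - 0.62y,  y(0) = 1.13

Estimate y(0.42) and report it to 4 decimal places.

RK4: k1 = f(t_n, y_n); k2 = f(t_n + h/2, y_n + (h/2)·k1); k3 = f(t_n + h/2, y_n + (h/2)·k2); k4 = f(t_n + h, y_n + h·k3); y_{n+1} = y_n + (h/6)·(k1 + 2k2 + 2k3 + k4).
t=0.000000, y=1.130000:
  k1 = f(0.000000, 1.130000) = -1.240600
  k2 = f(0.210000, 0.869474) = -0.976789
  k3 = f(0.210000, 0.924874) = -1.011138
  k4 = f(0.420000, 0.705322) = -0.792105
  y ← 1.130000 + (0.42/6)·(k1 + 2k2 + 2k3 + k4) = 0.709401
y(0.42) ≈ 0.7094

0.7094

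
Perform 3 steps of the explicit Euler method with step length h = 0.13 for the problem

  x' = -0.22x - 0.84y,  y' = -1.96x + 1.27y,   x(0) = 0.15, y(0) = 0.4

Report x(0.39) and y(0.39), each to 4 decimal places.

Euler on (x,y): x_{n+1} = x_n + h·x', y_{n+1} = y_n + h·y'.
0.000000: (0.150000, 0.400000); f=(-0.369000, 0.214000) → (0.102030, 0.427820)
0.130000: (0.102030, 0.427820); f=(-0.381815, 0.343353) → (0.052394, 0.472456)
0.260000: (0.052394, 0.472456); f=(-0.408390, 0.497327) → (-0.000697, 0.537108)
(x(0.39), y(0.39)) ≈ (-0.0007, 0.5371)

-0.0007, 0.5371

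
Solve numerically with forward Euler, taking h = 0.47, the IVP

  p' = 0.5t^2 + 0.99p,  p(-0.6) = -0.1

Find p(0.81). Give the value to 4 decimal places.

Euler: p_{n+1} = p_n + h·f(t_n, p_n).
t=-0.600000, p=-0.100000: f=0.081000 → p ← -0.100000 + 0.47·0.081000 = -0.061930
t=-0.130000, p=-0.061930: f=-0.052861 → p ← -0.061930 + 0.47·(-0.052861) = -0.086775
t=0.340000, p=-0.086775: f=-0.028107 → p ← -0.086775 + 0.47·(-0.028107) = -0.099985
p(0.81) ≈ -0.1000

-0.1000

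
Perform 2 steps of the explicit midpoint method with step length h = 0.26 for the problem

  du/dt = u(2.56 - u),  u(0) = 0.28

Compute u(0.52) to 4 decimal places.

Midpoint: k1 = f(t_n, u_n); k2 = f(t_n + h/2, u_n + (h/2)·k1); u_{n+1} = u_n + h·k2.
t=0.000000, u=0.280000:
  k1 = f(0.000000, 0.280000) = 0.638400
  k2 = f(0.130000, 0.362992) = 0.797496
  u ← 0.280000 + 0.26·0.797496 = 0.487349
t=0.260000, u=0.487349:
  k1 = f(0.260000, 0.487349) = 1.010104
  k2 = f(0.390000, 0.618663) = 1.201033
  u ← 0.487349 + 0.26·1.201033 = 0.799618
u(0.52) ≈ 0.7996

0.7996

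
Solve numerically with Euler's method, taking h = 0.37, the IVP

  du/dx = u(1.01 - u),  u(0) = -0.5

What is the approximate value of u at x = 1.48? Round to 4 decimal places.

-5.4287

Euler: u_{n+1} = u_n + h·f(x_n, u_n).
x=0.000000, u=-0.500000: f=-0.755000 → u ← -0.500000 + 0.37·(-0.755000) = -0.779350
x=0.370000, u=-0.779350: f=-1.394530 → u ← -0.779350 + 0.37·(-1.394530) = -1.295326
x=0.740000, u=-1.295326: f=-2.986149 → u ← -1.295326 + 0.37·(-2.986149) = -2.400201
x=1.110000, u=-2.400201: f=-8.185169 → u ← -2.400201 + 0.37·(-8.185169) = -5.428714
u(1.48) ≈ -5.4287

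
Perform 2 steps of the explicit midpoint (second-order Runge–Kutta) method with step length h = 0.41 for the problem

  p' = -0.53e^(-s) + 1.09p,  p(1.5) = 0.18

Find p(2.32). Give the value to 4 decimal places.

Midpoint: k1 = f(s_n, p_n); k2 = f(s_n + h/2, p_n + (h/2)·k1); p_{n+1} = p_n + h·k2.
s=1.500000, p=0.180000:
  k1 = f(1.500000, 0.180000) = 0.077941
  k2 = f(1.705000, 0.195978) = 0.117277
  p ← 0.180000 + 0.41·0.117277 = 0.228083
s=1.910000, p=0.228083:
  k1 = f(1.910000, 0.228083) = 0.170128
  k2 = f(2.115000, 0.262960) = 0.222690
  p ← 0.228083 + 0.41·0.222690 = 0.319386
p(2.32) ≈ 0.3194

0.3194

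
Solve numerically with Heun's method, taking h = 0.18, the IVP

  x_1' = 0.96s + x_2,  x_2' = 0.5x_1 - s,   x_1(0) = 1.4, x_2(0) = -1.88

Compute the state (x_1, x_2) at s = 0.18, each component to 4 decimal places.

1.0885, -1.7854

Heun on (x_1,x_2): k1 = f(s_n, state_n); k2 = f(s_n + h, state_n + h·k1); state_{n+1} = state_n + (h/2)·(k1 + k2).
0.000000: (1.400000, -1.880000)
  k1 = (-1.880000, 0.700000)
  predictor → (1.061600, -1.754000)
  k2 = (-1.581200, 0.350800)
  → (1.088492, -1.785428)
(x_1(0.18), x_2(0.18)) ≈ (1.0885, -1.7854)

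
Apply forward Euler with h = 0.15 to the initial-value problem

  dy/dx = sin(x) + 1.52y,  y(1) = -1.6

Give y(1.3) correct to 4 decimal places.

-2.1209

Euler: y_{n+1} = y_n + h·f(x_n, y_n).
x=1.000000, y=-1.600000: f=-1.590529 → y ← -1.600000 + 0.15·(-1.590529) = -1.838579
x=1.150000, y=-1.838579: f=-1.881877 → y ← -1.838579 + 0.15·(-1.881877) = -2.120861
y(1.3) ≈ -2.1209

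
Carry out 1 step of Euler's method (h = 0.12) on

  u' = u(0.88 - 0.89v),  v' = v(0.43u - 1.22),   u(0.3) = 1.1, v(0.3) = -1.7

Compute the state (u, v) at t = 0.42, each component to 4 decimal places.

Euler on (u,v): u_{n+1} = u_n + h·u', v_{n+1} = v_n + h·v'.
0.300000: (1.100000, -1.700000); f=(2.632300, 1.269900) → (1.415876, -1.547612)
(u(0.42), v(0.42)) ≈ (1.4159, -1.5476)

1.4159, -1.5476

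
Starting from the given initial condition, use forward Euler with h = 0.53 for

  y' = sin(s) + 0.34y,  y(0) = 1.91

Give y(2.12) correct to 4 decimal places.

5.1543

Euler: y_{n+1} = y_n + h·f(s_n, y_n).
s=0.000000, y=1.910000: f=0.649400 → y ← 1.910000 + 0.53·0.649400 = 2.254182
s=0.530000, y=2.254182: f=1.271955 → y ← 2.254182 + 0.53·1.271955 = 2.928318
s=1.060000, y=2.928318: f=1.867984 → y ← 2.928318 + 0.53·1.867984 = 3.918350
s=1.590000, y=3.918350: f=2.332054 → y ← 3.918350 + 0.53·2.332054 = 5.154339
y(2.12) ≈ 5.1543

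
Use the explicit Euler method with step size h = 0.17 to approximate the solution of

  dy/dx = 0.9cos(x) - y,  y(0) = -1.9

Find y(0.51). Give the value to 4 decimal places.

-0.7116

Euler: y_{n+1} = y_n + h·f(x_n, y_n).
x=0.000000, y=-1.900000: f=2.800000 → y ← -1.900000 + 0.17·2.800000 = -1.424000
x=0.170000, y=-1.424000: f=2.311026 → y ← -1.424000 + 0.17·2.311026 = -1.031126
x=0.340000, y=-1.031126: f=1.879605 → y ← -1.031126 + 0.17·1.879605 = -0.711593
y(0.51) ≈ -0.7116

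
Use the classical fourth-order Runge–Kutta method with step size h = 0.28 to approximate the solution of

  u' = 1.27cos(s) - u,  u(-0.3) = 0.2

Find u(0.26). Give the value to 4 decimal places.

RK4: k1 = f(s_n, u_n); k2 = f(s_n + h/2, u_n + (h/2)·k1); k3 = f(s_n + h/2, u_n + (h/2)·k2); k4 = f(s_n + h, u_n + h·k3); u_{n+1} = u_n + (h/6)·(k1 + 2k2 + 2k3 + k4).
s=-0.300000, u=0.200000:
  k1 = f(-0.300000, 0.200000) = 1.013277
  k2 = f(-0.160000, 0.341859) = 0.911920
  k3 = f(-0.160000, 0.327669) = 0.926110
  k4 = f(-0.020000, 0.459311) = 0.810435
  u ← 0.200000 + (0.28/6)·(k1 + 2k2 + 2k3 + k4) = 0.456656
s=-0.020000, u=0.456656:
  k1 = f(-0.020000, 0.456656) = 0.813090
  k2 = f(0.120000, 0.570489) = 0.690378
  k3 = f(0.120000, 0.553309) = 0.707558
  k4 = f(0.260000, 0.654772) = 0.572543
  u ← 0.456656 + (0.28/6)·(k1 + 2k2 + 2k3 + k4) = 0.651793
u(0.26) ≈ 0.6518

0.6518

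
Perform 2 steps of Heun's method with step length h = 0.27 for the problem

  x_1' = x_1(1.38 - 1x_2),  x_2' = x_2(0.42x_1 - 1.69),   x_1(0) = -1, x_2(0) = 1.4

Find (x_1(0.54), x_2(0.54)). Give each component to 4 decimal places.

Heun on (x_1,x_2): k1 = f(s_n, state_n); k2 = f(s_n + h, state_n + h·k1); state_{n+1} = state_n + (h/2)·(k1 + k2).
0.000000: (-1.000000, 1.400000)
  k1 = (0.020000, -2.954000)
  predictor → (-0.994600, 0.602420)
  k2 = (-0.773381, -1.269740)
  → (-1.101706, 0.829795)
0.270000: (-1.101706, 0.829795)
  k1 = (-0.606164, -1.786314)
  predictor → (-1.265371, 0.347490)
  k2 = (-1.306508, -0.771935)
  → (-1.359917, 0.484432)
(x_1(0.54), x_2(0.54)) ≈ (-1.3599, 0.4844)

-1.3599, 0.4844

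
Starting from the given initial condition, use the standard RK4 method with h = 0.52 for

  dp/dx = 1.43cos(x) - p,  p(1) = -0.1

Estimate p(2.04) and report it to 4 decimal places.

RK4: k1 = f(x_n, p_n); k2 = f(x_n + h/2, p_n + (h/2)·k1); k3 = f(x_n + h/2, p_n + (h/2)·k2); k4 = f(x_n + h, p_n + h·k3); p_{n+1} = p_n + (h/6)·(k1 + 2k2 + 2k3 + k4).
x=1.000000, p=-0.100000:
  k1 = f(1.000000, -0.100000) = 0.872632
  k2 = f(1.260000, 0.126884) = 0.310434
  k3 = f(1.260000, -0.019287) = 0.456605
  k4 = f(1.520000, 0.137435) = -0.064827
  p ← -0.100000 + (0.52/6)·(k1 + 2k2 + 2k3 + k4) = 0.102963
x=1.520000, p=0.102963:
  k1 = f(1.520000, 0.102963) = -0.030356
  k2 = f(1.780000, 0.095071) = -0.392055
  k3 = f(1.780000, 0.001029) = -0.298013
  k4 = f(2.040000, -0.052003) = -0.594608
  p ← 0.102963 + (0.52/6)·(k1 + 2k2 + 2k3 + k4) = -0.070812
p(2.04) ≈ -0.0708

-0.0708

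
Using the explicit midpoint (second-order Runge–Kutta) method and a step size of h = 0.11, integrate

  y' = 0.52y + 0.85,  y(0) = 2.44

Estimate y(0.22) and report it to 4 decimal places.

Midpoint: k1 = f(s_n, y_n); k2 = f(s_n + h/2, y_n + (h/2)·k1); y_{n+1} = y_n + h·k2.
s=0.000000, y=2.440000:
  k1 = f(0.000000, 2.440000) = 2.118800
  k2 = f(0.055000, 2.556534) = 2.179398
  y ← 2.440000 + 0.11·2.179398 = 2.679734
s=0.110000, y=2.679734:
  k1 = f(0.110000, 2.679734) = 2.243462
  k2 = f(0.165000, 2.803124) = 2.307625
  y ← 2.679734 + 0.11·2.307625 = 2.933572
y(0.22) ≈ 2.9336

2.9336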